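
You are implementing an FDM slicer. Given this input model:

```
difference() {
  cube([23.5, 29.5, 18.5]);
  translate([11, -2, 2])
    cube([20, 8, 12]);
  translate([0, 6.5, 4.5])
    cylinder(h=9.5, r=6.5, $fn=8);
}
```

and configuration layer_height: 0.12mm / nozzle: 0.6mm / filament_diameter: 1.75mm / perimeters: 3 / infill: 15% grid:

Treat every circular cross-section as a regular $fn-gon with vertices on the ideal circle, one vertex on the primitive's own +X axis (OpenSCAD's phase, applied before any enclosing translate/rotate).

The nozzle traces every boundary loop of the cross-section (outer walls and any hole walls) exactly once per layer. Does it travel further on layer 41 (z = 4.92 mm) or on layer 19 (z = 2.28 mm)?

Layer 41 (z = 4.92): the cube (footprint 23.5×29.5) is included at this height (perimeter 106.00 mm); the cube at (11, -2) is present — its section is the full 20×8 rectangle (perimeter 56.00 mm); the cylinder at (0, 6.5): section is a regular 8-gon, circumradius r=6.5 (perimeter = 2·8·6.500·sin(180°/8) = 39.80 mm); Subtracting the remaining from the first: starting from the 23.5×29.5 cube, the 20×8 cube at (11, -2) partially overlaps it — only the 75.00 mm² overlap (of its 160.00 mm²) is removed, clipping the outline; the r=6.5 cylinder at (0, 6.5) partially overlaps it — only the 59.75 mm² overlap (of its 119.50 mm²) is removed, clipping the outline — boundary = 112.90 mm. So its perimeter = 112.90 mm. Layer 19 (z = 2.28): the cube (footprint 23.5×29.5) is included at this height (perimeter 106.00 mm); the cube at (11, -2) is present — its section is the full 20×8 rectangle (perimeter 56.00 mm); the cylinder at (0, 6.5) is absent (z outside [4.5, 14]); After the difference (first − rest): starting from the 23.5×29.5 cube, the 20×8 cube at (11, -2) partially overlaps it — only the 75.00 mm² overlap (of its 160.00 mm²) is removed, clipping the outline — boundary = 106.00 mm. So its perimeter = 106.00 mm. Layer 41 is larger (112.90 vs 106.00 mm).

layer 41 (z = 4.92 mm)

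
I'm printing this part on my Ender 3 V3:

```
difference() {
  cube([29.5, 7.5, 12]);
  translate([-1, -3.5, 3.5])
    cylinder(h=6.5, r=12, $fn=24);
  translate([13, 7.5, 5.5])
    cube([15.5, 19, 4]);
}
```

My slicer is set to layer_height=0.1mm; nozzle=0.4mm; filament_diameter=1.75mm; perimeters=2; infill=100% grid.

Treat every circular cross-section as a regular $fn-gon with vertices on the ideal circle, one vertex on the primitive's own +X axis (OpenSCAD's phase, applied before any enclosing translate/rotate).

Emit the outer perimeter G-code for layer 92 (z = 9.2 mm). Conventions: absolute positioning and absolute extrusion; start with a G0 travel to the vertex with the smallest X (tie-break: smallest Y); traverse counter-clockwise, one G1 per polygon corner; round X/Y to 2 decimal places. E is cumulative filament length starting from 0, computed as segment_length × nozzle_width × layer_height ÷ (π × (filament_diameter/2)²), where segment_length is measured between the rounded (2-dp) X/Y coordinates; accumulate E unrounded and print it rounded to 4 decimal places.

At z = 9.2 mm: the cube (footprint 29.5×7.5) is included at this height; the r=12 cylinder at (-1, -3.5) gives a regular 24-gon of circumradius 12 (constant along its height); the 15.5×19 cube at (13, 7.5) contributes its full rectangle; After the difference (first − rest): starting from the 29.5×7.5 cube, the r=12 cylinder at (-1, -3.5) partially overlaps it — only the 60.25 mm² overlap (of its 447.24 mm²) is removed, clipping the outline; the 15.5×19 cube at (13, 7.5) misses the remaining region (no effect) — 1 connected region. The outline is a single polygon with 7 vertices. Extrusion per mm of travel: 0.4 × 0.1 / (π × 0.875²) = 0.016630. Accumulating E over each segment gives final E = 1.0494.

G0 X3.53 Y7.50 Z9.20
G1 X5.00 Y6.89 E0.0265
G1 X7.49 Y4.99 E0.0786
G1 X9.39 Y2.50 E0.1306
G1 X10.43 Y0.00 E0.1757
G1 X29.50 Y0.00 E0.4928
G1 X29.50 Y7.50 E0.6175
G1 X3.53 Y7.50 E1.0494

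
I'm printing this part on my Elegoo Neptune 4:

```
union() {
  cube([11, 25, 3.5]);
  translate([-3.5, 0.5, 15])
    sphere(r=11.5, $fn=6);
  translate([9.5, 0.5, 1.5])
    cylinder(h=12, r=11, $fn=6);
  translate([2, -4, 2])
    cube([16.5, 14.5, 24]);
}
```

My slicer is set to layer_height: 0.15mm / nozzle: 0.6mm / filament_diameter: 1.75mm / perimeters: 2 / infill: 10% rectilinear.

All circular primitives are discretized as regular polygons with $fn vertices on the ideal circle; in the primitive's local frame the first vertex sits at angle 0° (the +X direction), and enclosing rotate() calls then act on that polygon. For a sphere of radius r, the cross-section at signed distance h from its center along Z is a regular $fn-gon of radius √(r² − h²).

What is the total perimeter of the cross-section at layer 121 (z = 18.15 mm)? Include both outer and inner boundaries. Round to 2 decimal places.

At z = 18.15 mm: the cube does not reach this height (z outside [0, 3.5]); the r=11.5 sphere at (-3.5, 0.5) contributes a regular 6-gon of circumradius √(11.5²−3.15²) = 11.060 (perimeter = 2·6·11.060·sin(180°/6) = 66.36 mm); the cylinder at (9.5, 0.5) is not intersected at this z (z outside [1.5, 13.5]); the cube at (2, -4) is present — its section is the full 16.5×14.5 rectangle (perimeter 62.00 mm); Merging all regions: the regions partially overlap (shared area 45.95 mm²), so the edge portions inside another operand are dropped and the merged outline is re-measured after clipping — boundary = 95.03 mm. Overall, the cross-section is a single solid region. Total boundary length (outer) = 95.03 mm.

95.03 mm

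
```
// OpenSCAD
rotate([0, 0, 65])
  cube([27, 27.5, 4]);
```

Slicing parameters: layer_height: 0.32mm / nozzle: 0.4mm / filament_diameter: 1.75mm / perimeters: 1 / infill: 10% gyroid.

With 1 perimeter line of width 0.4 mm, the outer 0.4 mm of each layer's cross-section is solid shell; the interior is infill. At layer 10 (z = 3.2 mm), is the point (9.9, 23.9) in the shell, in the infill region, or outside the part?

At z = 3.2 mm: the cube is present — its section is the full 27×27.5 rectangle; (rotated 65° about Z; rotation is an isometry so areas/perimeters/island counts are preserved). Overall, the cross-section is a single solid region. Undo the 65° rotation: the query point maps to (25.845, 1.128) in the un-rotated model frame. The nearest boundary edge runs (0.00, 0.00)→(27.00, 0.00); distance from the point to it = 1.13 mm. The point is inside the cross-section and 1.13 mm from the nearest boundary — more than the 0.4 mm shell width (1 × 0.4), so it's in the infill interior.

infill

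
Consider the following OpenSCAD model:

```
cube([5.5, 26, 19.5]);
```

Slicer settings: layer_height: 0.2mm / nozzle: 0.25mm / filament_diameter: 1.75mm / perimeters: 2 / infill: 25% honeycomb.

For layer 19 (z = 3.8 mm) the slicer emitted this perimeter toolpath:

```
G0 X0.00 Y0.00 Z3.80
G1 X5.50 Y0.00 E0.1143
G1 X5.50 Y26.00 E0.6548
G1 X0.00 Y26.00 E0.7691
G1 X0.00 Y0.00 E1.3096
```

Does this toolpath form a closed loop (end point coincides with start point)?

yes

Start point (G0): (0.00, 0.00). End point (last G1): the path returns to the start — closed.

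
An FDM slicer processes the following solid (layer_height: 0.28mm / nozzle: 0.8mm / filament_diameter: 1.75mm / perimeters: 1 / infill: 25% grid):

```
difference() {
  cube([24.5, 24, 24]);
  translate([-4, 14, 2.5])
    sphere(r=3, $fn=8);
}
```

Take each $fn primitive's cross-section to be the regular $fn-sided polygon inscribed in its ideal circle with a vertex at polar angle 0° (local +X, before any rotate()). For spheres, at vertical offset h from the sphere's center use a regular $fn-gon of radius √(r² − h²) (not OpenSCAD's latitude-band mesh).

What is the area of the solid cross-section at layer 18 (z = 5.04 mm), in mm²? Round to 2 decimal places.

588.00 mm²

At z = 5.04 mm: the cube is present — its section is the full 24.5×24 rectangle (area 588.00 mm²); the sphere at (-4, 14): section is a regular 8-gon, circumradius = √(r²−h²) = √(3²−2.54²) = 1.596 (area = (8/2)·1.596²·sin(360°/8) = 7.21 mm²); Taking the first minus the rest: starting from the 24.5×24 cube (588.00 mm²), the r=3 sphere at (-4, 14) misses the remaining region (no effect) — area = 588.00 mm². Overall, the cross-section is a single solid region. Net area = 588.00 mm².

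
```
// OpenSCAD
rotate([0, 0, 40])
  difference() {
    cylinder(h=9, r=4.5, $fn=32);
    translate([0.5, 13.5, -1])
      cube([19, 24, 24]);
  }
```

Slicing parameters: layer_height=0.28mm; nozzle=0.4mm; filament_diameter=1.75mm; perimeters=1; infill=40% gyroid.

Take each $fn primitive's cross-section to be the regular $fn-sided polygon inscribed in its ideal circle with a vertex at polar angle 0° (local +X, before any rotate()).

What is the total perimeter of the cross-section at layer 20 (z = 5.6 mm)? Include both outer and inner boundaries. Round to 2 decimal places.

28.23 mm

At z = 5.6 mm: the r=4.5 cylinder contributes a regular 32-gon of circumradius 4.5 (perimeter = 2·32·4.500·sin(180°/32) = 28.23 mm); the cube at (0.5, 13.5) is present — its section is the full 19×24 rectangle (perimeter 86.00 mm); Taking the first minus the rest: starting from the r=4.5 cylinder, the 19×24 cube at (0.5, 13.5) misses the remaining region (no effect) — boundary = 28.23 mm; (rotated 40° about Z; rotation is an isometry so areas/perimeters/island counts are preserved). Overall, the cross-section is a single solid region. Total boundary length (outer) = 28.23 mm.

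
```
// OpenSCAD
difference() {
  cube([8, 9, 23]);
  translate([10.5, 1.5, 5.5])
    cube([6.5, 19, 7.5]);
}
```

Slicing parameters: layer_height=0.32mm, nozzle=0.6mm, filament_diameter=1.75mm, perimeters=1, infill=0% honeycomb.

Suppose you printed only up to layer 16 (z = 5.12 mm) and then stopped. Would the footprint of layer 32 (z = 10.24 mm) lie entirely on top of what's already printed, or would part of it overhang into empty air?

Compare the two slices. At z = 5.12: the 8×9 cube contributes its full rectangle (area 72.00 mm²); the cube at (10.5, 1.5) is not intersected at this z (z outside [5.5, 13]); After the difference (first − rest): none of the subtracted shapes is present at this height, so the 8×9 cube is unchanged — area = 72.00 mm². At z = 10.24: the 8×9 cube contributes its full rectangle (area 72.00 mm²); the cube at (10.5, 1.5) is present — its section is the full 6.5×19 rectangle (area 123.50 mm²); After the difference (first − rest): starting from the 8×9 cube (72.00 mm²), the 6.5×19 cube at (10.5, 1.5) misses the remaining region (no effect) — area = 72.00 mm². Checking containment: the cross-section at z = 10.24 is a subset of the cross-section at z = 5.12.

entirely on top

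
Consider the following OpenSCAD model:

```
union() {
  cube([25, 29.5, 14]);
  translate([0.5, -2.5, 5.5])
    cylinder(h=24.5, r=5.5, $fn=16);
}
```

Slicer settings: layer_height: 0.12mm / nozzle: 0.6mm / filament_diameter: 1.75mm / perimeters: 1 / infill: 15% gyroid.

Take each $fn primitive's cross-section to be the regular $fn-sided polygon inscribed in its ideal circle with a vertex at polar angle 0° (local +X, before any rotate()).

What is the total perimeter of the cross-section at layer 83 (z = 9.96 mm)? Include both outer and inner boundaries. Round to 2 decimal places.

At z = 9.96 mm: the cube (footprint 25×29.5) is included at this height (perimeter 109.00 mm); the cylinder at (0.5, -2.5): section is a regular 16-gon, circumradius r=5.5 (perimeter = 2·16·5.500·sin(180°/16) = 34.34 mm); Taking the union: the regions partially overlap (shared area 11.54 mm²), so the edge portions inside another operand are dropped and the merged outline is re-measured after clipping — boundary = 128.65 mm. Overall, the cross-section is a single solid region. Total boundary length (outer) = 128.65 mm.

128.65 mm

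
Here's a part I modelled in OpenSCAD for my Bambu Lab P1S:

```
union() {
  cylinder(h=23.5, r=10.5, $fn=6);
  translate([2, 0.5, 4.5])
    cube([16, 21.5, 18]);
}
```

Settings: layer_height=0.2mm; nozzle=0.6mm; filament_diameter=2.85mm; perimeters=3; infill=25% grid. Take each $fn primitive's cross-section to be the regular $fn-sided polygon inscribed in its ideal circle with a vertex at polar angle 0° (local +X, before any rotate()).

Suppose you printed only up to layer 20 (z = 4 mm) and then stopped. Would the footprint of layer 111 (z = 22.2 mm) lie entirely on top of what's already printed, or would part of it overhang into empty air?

part overhangs

Compare the two slices. At z = 4: the r=10.5 cylinder gives a regular 6-gon of circumradius 10.5 (constant along its height) (area = (6/2)·10.500²·sin(360°/6) = 286.44 mm²); the cube at (2, 0.5) does not reach this height (z outside [4.5, 22.5]); Combining (union): only the r=10.5 cylinder is present, so the union is just that shape — area = 286.44 mm². At z = 22.2: the r=10.5 cylinder gives a regular 6-gon of circumradius 10.5 (constant along its height) (area = (6/2)·10.500²·sin(360°/6) = 286.44 mm²); the 16×21.5 cube at (2, 0.5) contributes its full rectangle (area 344.00 mm²); Taking the union: the regions partially overlap — summed areas 630.44 mm² minus the doubly-counted overlap 49.25 mm² gives 581.19 mm² — area = 581.19 mm². Checking containment: at z = 22.2 the cross-section extends beyond the z = 4 cross-section by about 294.75 mm².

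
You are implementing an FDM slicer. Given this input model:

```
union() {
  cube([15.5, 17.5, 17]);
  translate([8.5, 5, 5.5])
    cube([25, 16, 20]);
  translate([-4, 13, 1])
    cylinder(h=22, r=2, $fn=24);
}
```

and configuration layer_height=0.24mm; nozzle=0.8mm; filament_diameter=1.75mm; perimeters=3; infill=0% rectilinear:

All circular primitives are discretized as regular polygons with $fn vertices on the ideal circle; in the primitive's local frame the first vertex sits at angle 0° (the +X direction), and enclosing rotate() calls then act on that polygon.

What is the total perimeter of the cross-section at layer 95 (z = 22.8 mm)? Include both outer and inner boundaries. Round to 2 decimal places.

At z = 22.8 mm: the cube is absent (z outside [0, 17]); the cube at (8.5, 5) is present — its section is the full 25×16 rectangle (perimeter 82.00 mm); the cylinder at (-4, 13): section is a regular 24-gon, circumradius r=2 (perimeter = 2·24·2.000·sin(180°/24) = 12.53 mm); Merging all regions: the 2 present regions are separate (no shared area or edge), so areas and boundary lengths simply add and each stays a separate island — boundary = 94.53 mm. Overall, the cross-section has 2 separate islands. Total boundary length (outer) = 94.53 mm.

94.53 mm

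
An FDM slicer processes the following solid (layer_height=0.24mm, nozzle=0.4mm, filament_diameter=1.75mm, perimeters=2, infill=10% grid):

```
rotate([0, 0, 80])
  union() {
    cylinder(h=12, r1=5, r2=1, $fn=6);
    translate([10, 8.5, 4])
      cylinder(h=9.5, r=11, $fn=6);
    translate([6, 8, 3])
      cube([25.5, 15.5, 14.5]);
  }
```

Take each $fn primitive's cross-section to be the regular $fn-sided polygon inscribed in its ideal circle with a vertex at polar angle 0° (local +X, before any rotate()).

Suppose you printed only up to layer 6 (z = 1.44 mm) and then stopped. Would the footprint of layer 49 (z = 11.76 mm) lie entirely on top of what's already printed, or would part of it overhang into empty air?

Compare the two slices. At z = 1.44: the cone (r1=5→r2=1) has section circumradius 4.520 here — a regular 6-gon (area = (6/2)·4.520²·sin(360°/6) = 53.08 mm²); the cylinder at (10, 8.5) does not reach this height (z outside [4, 13.5]); the cube at (6, 8) is absent (z outside [3, 17.5]); Taking the union: only the cone is present, so the union is just that shape — area = 53.08 mm²; (rotated 80° about Z; rotation is an isometry so areas/perimeters/island counts are preserved). At z = 11.76: the cone (r1=5→r2=1) has section circumradius 1.080 here — a regular 6-gon (area = (6/2)·1.080²·sin(360°/6) = 3.03 mm²); the r=11 cylinder at (10, 8.5) contributes a regular 6-gon of circumradius 11 (area = (6/2)·11.000²·sin(360°/6) = 314.37 mm²); the 25.5×15.5 cube at (6, 8) contributes its full rectangle (area 395.25 mm²); Taking the union: the regions partially overlap — summed areas 712.65 mm² minus the doubly-counted overlap 124.12 mm² gives 588.52 mm² — area = 588.52 mm²; (rotated 80° about Z; rotation is an isometry so areas/perimeters/island counts are preserved). Checking containment: at z = 11.76 the cross-section extends beyond the z = 1.44 cross-section by about 582.93 mm².

part overhangs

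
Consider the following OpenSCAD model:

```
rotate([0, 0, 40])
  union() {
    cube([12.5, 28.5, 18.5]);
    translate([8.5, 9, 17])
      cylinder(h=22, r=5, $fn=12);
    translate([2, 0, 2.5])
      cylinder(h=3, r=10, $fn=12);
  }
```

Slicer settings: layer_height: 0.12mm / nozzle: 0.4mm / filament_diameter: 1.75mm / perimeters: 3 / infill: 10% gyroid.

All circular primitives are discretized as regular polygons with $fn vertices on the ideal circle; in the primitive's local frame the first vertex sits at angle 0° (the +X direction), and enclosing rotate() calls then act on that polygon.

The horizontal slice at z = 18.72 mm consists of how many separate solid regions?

1

At z = 18.72 mm: the cube is not intersected at this z (z outside [0, 18.5]); the cylinder at (8.5, 9): section is a regular 12-gon, circumradius r=5; the cylinder at (2, 0) is not intersected at this z (z outside [2.5, 5.5]); Merging all regions: only the r=5 cylinder at (8.5, 9) is present, so the union is just that shape — 1 connected region; (whole slice rotated 40° about Z — lengths, areas and connectivity unchanged). The result has 1 disconnected region.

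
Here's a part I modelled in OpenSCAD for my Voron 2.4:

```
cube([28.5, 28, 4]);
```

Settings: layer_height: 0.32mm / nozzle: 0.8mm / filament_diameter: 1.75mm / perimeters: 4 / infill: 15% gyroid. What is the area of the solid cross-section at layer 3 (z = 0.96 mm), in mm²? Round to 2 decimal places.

798.00 mm²

At z = 0.96 mm: the cube (footprint 28.5×28) is included at this height (area 798.00 mm²). Overall, the cross-section is a single solid region. Net area = 798.00 mm².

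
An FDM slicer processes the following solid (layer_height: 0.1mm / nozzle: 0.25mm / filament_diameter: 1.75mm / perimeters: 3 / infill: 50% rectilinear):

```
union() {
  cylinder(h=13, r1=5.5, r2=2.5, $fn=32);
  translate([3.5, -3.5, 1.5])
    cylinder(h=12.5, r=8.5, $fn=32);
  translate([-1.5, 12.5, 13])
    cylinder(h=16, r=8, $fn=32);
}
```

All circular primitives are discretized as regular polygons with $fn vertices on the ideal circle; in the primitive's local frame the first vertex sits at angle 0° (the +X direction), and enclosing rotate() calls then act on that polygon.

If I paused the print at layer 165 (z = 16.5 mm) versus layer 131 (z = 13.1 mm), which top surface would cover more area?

Layer 165 (z = 16.5): the cone does not reach this height (z outside [0, 13]); the cylinder at (3.5, -3.5) does not reach this height (z outside [1.5, 14]); the cylinder at (-1.5, 12.5): section is a regular 32-gon, circumradius r=8 (area = (32/2)·8.000²·sin(360°/32) = 199.77 mm²); Combining (union): only the r=8 cylinder at (-1.5, 12.5) is present, so the union is just that shape — area = 199.77 mm². So its area = 199.77 mm². Layer 131 (z = 13.1): the cone is absent (z outside [0, 13]); the r=8.5 cylinder at (3.5, -3.5) contributes a regular 32-gon of circumradius 8.5 (area = (32/2)·8.500²·sin(360°/32) = 225.52 mm²); the r=8 cylinder at (-1.5, 12.5) gives a regular 32-gon of circumradius 8 (constant along its height) (area = (32/2)·8.000²·sin(360°/32) = 199.77 mm²); Taking the union: the 2 present regions are separate (no shared area or edge), so areas and boundary lengths simply add and each stays a separate island — area = 425.30 mm². So its area = 425.30 mm². Layer 131 is larger (425.30 vs 199.77 mm²).

layer 131 (z = 13.1 mm)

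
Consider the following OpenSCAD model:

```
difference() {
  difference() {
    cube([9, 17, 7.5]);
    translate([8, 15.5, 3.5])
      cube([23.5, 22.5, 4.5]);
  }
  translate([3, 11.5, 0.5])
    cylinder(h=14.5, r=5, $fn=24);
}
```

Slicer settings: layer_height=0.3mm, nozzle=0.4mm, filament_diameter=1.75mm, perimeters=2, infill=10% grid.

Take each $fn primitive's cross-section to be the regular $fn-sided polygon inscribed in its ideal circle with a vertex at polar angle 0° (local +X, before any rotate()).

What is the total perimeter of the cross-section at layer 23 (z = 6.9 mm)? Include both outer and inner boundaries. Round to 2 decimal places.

At z = 6.9 mm: the 9×17 cube contributes its full rectangle (perimeter 52.00 mm); the cube at (8, 15.5) is present — its section is the full 23.5×22.5 rectangle (perimeter 92.00 mm); Subtracting the remaining from the first: starting from the 9×17 cube, the 23.5×22.5 cube at (8, 15.5) partially overlaps it — only the 1.50 mm² overlap (of its 528.75 mm²) is removed, clipping the outline — boundary = 52.00 mm; the r=5 cylinder at (3, 11.5) gives a regular 24-gon of circumradius 5 (constant along its height) (perimeter = 2·24·5.000·sin(180°/24) = 31.33 mm); Taking the first minus the rest: starting from the result so far, the r=5 cylinder at (3, 11.5) partially overlaps it — only the 66.73 mm² overlap (of its 77.65 mm²) is removed, clipping the outline — boundary = 66.25 mm. Overall, the cross-section is a single solid region. Total boundary length (outer) = 66.25 mm.

66.25 mm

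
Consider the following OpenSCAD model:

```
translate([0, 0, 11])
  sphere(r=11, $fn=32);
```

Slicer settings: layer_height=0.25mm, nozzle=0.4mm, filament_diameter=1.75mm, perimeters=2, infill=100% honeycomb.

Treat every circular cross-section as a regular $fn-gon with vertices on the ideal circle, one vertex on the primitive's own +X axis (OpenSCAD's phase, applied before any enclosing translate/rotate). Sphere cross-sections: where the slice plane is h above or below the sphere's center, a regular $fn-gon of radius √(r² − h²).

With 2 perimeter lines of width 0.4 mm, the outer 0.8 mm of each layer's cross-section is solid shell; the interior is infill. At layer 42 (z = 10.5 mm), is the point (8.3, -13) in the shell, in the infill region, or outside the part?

outside

At z = 10.5 mm: the sphere: section is a regular 32-gon, circumradius = √(r²−h²) = √(11²−0.5²) = 10.989. Overall, the cross-section is a single solid region. The nearest boundary edge runs (4.21, -10.15)→(6.10, -9.14); distance from the point to it = 4.44 mm. The point is not inside any of the regions above, so it lies outside the cross-section (4.44 mm from the nearest boundary).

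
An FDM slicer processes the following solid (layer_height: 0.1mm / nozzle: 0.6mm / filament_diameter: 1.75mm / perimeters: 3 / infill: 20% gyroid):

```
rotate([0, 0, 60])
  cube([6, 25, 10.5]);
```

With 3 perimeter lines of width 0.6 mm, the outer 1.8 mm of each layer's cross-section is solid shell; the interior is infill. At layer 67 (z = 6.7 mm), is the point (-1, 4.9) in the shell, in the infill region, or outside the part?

At z = 6.7 mm: the cube (footprint 6×25) is included at this height; (whole slice rotated 60° about Z — lengths, areas and connectivity unchanged). Overall, the cross-section is a single solid region. Undo the 60° rotation: the query point maps to (3.744, 3.316) in the un-rotated model frame. The nearest boundary edge runs (6.00, 0.00)→(6.00, 25.00); distance from the point to it = 2.26 mm. The point is inside the cross-section and 2.26 mm from the nearest boundary — more than the 1.8 mm shell width (3 × 0.6), so it's in the infill interior.

infill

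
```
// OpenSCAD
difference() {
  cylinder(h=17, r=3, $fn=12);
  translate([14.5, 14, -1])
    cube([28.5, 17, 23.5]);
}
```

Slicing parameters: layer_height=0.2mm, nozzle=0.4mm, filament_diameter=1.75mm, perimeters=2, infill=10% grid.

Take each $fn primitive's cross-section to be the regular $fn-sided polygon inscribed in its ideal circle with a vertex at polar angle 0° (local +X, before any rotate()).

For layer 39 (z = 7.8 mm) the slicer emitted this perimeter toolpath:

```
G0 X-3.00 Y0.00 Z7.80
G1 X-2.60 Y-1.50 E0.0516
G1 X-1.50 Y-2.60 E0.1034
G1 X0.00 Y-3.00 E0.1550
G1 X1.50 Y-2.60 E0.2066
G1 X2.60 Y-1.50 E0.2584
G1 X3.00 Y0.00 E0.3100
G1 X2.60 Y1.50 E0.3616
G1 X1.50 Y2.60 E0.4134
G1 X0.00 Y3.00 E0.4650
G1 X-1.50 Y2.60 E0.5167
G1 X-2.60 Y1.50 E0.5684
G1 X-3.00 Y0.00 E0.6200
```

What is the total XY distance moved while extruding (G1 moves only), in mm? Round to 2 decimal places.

18.64 mm

Sum the Euclidean lengths of each G1 segment: total = 18.64 mm.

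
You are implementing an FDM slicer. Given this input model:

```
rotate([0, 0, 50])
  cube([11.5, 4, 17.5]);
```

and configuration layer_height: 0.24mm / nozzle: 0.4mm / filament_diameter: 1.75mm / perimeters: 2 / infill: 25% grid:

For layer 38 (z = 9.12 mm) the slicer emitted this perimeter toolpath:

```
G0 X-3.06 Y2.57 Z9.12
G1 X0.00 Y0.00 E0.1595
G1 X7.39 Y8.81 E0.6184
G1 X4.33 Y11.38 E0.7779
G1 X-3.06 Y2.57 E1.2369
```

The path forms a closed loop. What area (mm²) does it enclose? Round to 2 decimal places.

45.95 mm²

Apply the shoelace formula to the sequence of (X, Y) vertices; enclosed area = 45.95 mm².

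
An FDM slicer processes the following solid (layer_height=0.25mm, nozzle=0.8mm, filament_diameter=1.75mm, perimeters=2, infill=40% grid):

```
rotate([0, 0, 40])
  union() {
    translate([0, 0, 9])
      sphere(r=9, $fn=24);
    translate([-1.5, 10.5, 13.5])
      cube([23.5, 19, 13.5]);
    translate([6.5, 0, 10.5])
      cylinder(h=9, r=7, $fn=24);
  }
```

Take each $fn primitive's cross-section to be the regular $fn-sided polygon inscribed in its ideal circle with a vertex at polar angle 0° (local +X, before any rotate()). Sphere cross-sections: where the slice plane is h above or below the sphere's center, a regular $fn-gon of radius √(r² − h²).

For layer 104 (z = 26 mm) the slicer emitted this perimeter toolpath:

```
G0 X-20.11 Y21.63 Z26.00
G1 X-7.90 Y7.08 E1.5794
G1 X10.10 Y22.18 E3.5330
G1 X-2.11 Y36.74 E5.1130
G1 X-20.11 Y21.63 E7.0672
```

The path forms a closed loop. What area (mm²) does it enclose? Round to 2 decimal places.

Apply the shoelace formula to the sequence of (X, Y) vertices; enclosed area = 446.42 mm².

446.42 mm²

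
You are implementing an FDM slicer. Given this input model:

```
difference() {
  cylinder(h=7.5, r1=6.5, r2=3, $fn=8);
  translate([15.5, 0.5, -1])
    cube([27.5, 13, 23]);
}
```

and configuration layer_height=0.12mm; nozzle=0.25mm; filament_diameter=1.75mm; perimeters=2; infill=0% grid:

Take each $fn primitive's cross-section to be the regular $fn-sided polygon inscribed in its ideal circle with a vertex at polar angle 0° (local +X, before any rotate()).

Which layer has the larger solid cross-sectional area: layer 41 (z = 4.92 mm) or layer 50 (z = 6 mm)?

Layer 41 (z = 4.92): the cone contributes a regular 8-gon of circumradius 4.204 (interpolated between r1=6.5 and r2=3 at t=0.656) (area = (8/2)·4.204²·sin(360°/8) = 49.99 mm²); the cube at (15.5, 0.5) (footprint 27.5×13) is included at this height (area 357.50 mm²); Subtracting the remaining from the first: starting from the cone (49.99 mm²), the 27.5×13 cube at (15.5, 0.5) misses the remaining region (no effect) — area = 49.99 mm². So its area = 49.99 mm². Layer 50 (z = 6): the cone (r1=6.5→r2=3) has section circumradius 3.700 here — a regular 8-gon (area = (8/2)·3.700²·sin(360°/8) = 38.72 mm²); the cube at (15.5, 0.5) is present — its section is the full 27.5×13 rectangle (area 357.50 mm²); Taking the first minus the rest: starting from the cone (38.72 mm²), the 27.5×13 cube at (15.5, 0.5) misses the remaining region (no effect) — area = 38.72 mm². So its area = 38.72 mm². Layer 41 is larger (49.99 vs 38.72 mm²).

layer 41 (z = 4.92 mm)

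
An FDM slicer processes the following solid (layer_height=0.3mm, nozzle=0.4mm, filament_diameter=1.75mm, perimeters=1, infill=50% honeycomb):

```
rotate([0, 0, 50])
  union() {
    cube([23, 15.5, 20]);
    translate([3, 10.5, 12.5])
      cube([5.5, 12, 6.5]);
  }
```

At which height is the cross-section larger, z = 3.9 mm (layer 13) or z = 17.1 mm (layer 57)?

layer 57 (z = 17.1 mm)

Layer 13 (z = 3.9): the 23×15.5 cube contributes its full rectangle (area 356.50 mm²); the cube at (3, 10.5) does not reach this height (z outside [12.5, 19]); Merging all regions: only the 23×15.5 cube is present, so the union is just that shape — area = 356.50 mm²; (whole slice rotated 50° about Z — lengths, areas and connectivity unchanged). So its area = 356.50 mm². Layer 57 (z = 17.1): the cube is present — its section is the full 23×15.5 rectangle (area 356.50 mm²); the cube at (3, 10.5) (footprint 5.5×12) is included at this height (area 66.00 mm²); Merging all regions: the regions partially overlap — summed areas 422.50 mm² minus the doubly-counted overlap 27.50 mm² gives 395.00 mm² — area = 395.00 mm²; (rotated 50° about Z; rotation is an isometry so areas/perimeters/island counts are preserved). So its area = 395.00 mm². Layer 57 is larger (395.00 vs 356.50 mm²).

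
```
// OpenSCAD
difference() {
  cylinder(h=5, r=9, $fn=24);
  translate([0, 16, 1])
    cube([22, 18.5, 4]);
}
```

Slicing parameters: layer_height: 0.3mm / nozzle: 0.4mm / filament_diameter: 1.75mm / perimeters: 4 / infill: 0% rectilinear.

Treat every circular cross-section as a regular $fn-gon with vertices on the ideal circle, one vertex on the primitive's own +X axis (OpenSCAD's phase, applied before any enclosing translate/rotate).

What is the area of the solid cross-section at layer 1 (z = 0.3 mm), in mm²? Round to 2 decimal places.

251.57 mm²

At z = 0.3 mm: the cylinder: section is a regular 24-gon, circumradius r=9 (area = (24/2)·9.000²·sin(360°/24) = 251.57 mm²); the cube at (0, 16) is absent (z outside [1, 5]); Subtracting the remaining from the first: none of the subtracted shapes is present at this height, so the r=9 cylinder is unchanged — area = 251.57 mm². Overall, the cross-section is a single solid region. Net area = 251.57 mm².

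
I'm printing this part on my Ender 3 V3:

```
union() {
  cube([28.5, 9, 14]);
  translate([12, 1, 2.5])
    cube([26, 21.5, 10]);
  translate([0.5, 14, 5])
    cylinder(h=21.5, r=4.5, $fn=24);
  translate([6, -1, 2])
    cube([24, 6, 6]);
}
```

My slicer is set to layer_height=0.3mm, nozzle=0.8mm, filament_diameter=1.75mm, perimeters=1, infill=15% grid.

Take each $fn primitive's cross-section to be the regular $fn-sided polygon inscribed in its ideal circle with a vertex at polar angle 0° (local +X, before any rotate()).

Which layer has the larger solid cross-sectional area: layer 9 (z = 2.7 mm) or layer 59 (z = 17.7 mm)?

layer 9 (z = 2.7 mm)

Layer 9 (z = 2.7): the 28.5×9 cube contributes its full rectangle (area 256.50 mm²); the cube at (12, 1) is present — its section is the full 26×21.5 rectangle (area 559.00 mm²); the cylinder at (0.5, 14) does not reach this height (z outside [5, 26.5]); the 24×6 cube at (6, -1) contributes its full rectangle (area 144.00 mm²); Merging all regions: the regions partially overlap — summed areas 959.50 mm² minus the doubly-counted overlap 250.50 mm² gives 709.00 mm² — area = 709.00 mm². So its area = 709.00 mm². Layer 59 (z = 17.7): the cube does not reach this height (z outside [0, 14]); the cube at (12, 1) is not intersected at this z (z outside [2.5, 12.5]); the r=4.5 cylinder at (0.5, 14) gives a regular 24-gon of circumradius 4.5 (constant along its height) (area = (24/2)·4.500²·sin(360°/24) = 62.89 mm²); the cube at (6, -1) is not intersected at this z (z outside [2, 8]); Merging all regions: only the r=4.5 cylinder at (0.5, 14) is present, so the union is just that shape — area = 62.89 mm². So its area = 62.89 mm². Layer 9 is larger (709.00 vs 62.89 mm²).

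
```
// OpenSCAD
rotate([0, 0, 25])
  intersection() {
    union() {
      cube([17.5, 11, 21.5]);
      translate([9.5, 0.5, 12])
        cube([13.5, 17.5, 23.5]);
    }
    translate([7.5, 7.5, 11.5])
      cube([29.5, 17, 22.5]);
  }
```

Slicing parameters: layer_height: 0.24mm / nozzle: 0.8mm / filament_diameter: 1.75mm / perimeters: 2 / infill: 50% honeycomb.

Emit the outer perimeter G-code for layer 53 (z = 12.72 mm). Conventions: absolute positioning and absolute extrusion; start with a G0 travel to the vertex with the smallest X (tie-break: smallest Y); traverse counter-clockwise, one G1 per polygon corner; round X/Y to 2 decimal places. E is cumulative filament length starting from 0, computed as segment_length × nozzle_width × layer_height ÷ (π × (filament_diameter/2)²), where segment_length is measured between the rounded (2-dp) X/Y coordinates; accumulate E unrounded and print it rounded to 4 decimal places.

At z = 12.72 mm: the cube (footprint 17.5×11) is included at this height; the cube at (9.5, 0.5) is present — its section is the full 13.5×17.5 rectangle; Merging all regions: the regions partially overlap (shared area 84.00 mm²), so overlapping operands fuse into one piece — 1 connected region; the cube at (7.5, 7.5) (footprint 29.5×17) is included at this height; After intersecting: the 29.5×17 cube at (7.5, 7.5) partially overlaps that combined region; clipping to the common part keeps 148.75 mm² — 1 connected region; (whole slice rotated 25° about Z — lengths, areas and connectivity unchanged). The outline is a single polygon with 6 vertices. Extrusion per mm of travel: 0.8 × 0.24 / (π × 0.875²) = 0.079824. Accumulating E over each segment gives final E = 4.1508.

G0 X1.00 Y20.33 Z12.72
G1 X3.96 Y13.98 E0.5592
G1 X2.15 Y13.14 E0.7185
G1 X3.63 Y9.97 E0.9978
G1 X17.68 Y16.52 E2.2352
G1 X13.24 Y26.03 E3.0730
G1 X1.00 Y20.33 E4.1508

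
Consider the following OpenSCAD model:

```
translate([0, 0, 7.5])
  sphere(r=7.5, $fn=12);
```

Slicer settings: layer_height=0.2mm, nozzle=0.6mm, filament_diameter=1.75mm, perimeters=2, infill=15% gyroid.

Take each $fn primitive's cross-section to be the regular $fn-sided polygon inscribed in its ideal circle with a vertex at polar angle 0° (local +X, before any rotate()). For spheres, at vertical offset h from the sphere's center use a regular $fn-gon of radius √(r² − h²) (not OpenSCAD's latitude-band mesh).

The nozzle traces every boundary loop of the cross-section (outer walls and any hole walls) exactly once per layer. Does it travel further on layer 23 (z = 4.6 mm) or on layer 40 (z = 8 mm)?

Layer 23 (z = 4.6): the r=7.5 sphere contributes a regular 12-gon of circumradius √(7.5²−2.9²) = 6.917 (perimeter = 2·12·6.917·sin(180°/12) = 42.96 mm). So its perimeter = 42.96 mm. Layer 40 (z = 8): the r=7.5 sphere slices to a regular 12-gon of circumradius 7.483 (√(r²−h²) with h=0.5 from center) (perimeter = 2·12·7.483·sin(180°/12) = 46.48 mm). So its perimeter = 46.48 mm. Layer 40 is larger (46.48 vs 42.96 mm).

layer 40 (z = 8 mm)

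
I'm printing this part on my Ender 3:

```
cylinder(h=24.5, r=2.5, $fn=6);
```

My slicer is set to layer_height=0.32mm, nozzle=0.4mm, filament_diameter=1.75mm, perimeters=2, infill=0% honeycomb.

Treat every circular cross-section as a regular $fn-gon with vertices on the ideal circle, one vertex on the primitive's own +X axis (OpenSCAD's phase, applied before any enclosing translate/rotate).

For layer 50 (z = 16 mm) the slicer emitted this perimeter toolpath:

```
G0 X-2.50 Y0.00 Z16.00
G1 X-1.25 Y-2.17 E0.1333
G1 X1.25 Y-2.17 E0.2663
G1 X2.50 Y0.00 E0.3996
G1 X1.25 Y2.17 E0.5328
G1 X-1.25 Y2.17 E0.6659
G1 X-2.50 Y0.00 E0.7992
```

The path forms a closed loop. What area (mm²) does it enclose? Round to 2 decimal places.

Apply the shoelace formula to the sequence of (X, Y) vertices; enclosed area = 16.27 mm².

16.27 mm²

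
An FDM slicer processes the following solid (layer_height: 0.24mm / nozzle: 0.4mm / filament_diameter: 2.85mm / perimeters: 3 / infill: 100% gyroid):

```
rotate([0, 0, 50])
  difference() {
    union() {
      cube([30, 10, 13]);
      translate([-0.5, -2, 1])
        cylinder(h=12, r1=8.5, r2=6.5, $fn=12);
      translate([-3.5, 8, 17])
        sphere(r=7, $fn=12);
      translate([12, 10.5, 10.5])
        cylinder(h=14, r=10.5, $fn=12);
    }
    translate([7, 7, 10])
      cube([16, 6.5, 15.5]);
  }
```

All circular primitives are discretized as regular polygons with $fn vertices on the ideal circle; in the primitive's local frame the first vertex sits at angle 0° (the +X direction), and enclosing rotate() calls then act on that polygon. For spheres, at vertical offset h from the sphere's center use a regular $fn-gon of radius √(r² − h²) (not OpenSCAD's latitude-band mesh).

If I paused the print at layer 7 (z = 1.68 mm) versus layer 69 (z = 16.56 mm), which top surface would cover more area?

Layer 7 (z = 1.68): the 30×10 cube contributes its full rectangle (area 300.00 mm²); the cone at (-0.5, -2): at t=0.057 of its height the radius interpolates to r₁+(r₂−r₁)t = 8.387, giving a regular 12-gon of that circumradius (area = (12/2)·8.387²·sin(360°/12) = 211.01 mm²); the sphere at (-3.5, 8) is not intersected at this z (|z−center|=15.320 > r=7); the cylinder at (12, 10.5) does not reach this height (z outside [10.5, 24.5]); Merging all regions: the regions partially overlap — summed areas 511.01 mm² minus the doubly-counted overlap 33.35 mm² gives 477.65 mm² — area = 477.65 mm²; the cube at (7, 7) does not reach this height (z outside [10, 25.5]); Subtracting the remaining from the first: none of the subtracted shapes is present at this height, so the result so far is unchanged — area = 477.65 mm²; (rotated 50° about Z; rotation is an isometry so areas/perimeters/island counts are preserved). So its area = 477.65 mm². Layer 69 (z = 16.56): the cube is absent (z outside [0, 13]); the cone at (-0.5, -2) does not reach this height (z outside [1, 13]); the sphere at (-3.5, 8): section is a regular 12-gon, circumradius = √(r²−h²) = √(7²−0.44²) = 6.986 (area = (12/2)·6.986²·sin(360°/12) = 146.42 mm²); the r=10.5 cylinder at (12, 10.5) contributes a regular 12-gon of circumradius 10.5 (area = (12/2)·10.500²·sin(360°/12) = 330.75 mm²); Merging all regions: the regions partially overlap — summed areas 477.17 mm² minus the doubly-counted overlap 6.19 mm² gives 470.98 mm² — area = 470.98 mm²; the cube at (7, 7) (footprint 16×6.5) is included at this height (area 104.00 mm²); After the difference (first − rest): starting from the result so far (470.98 mm²), the 16×6.5 cube at (7, 7) partially overlaps it — only the 97.90 mm² overlap (of its 104.00 mm²) is removed, clipping the outline — area = 373.07 mm²; (whole slice rotated 50° about Z — lengths, areas and connectivity unchanged). So its area = 373.07 mm². Layer 7 is larger (477.65 vs 373.07 mm²).

layer 7 (z = 1.68 mm)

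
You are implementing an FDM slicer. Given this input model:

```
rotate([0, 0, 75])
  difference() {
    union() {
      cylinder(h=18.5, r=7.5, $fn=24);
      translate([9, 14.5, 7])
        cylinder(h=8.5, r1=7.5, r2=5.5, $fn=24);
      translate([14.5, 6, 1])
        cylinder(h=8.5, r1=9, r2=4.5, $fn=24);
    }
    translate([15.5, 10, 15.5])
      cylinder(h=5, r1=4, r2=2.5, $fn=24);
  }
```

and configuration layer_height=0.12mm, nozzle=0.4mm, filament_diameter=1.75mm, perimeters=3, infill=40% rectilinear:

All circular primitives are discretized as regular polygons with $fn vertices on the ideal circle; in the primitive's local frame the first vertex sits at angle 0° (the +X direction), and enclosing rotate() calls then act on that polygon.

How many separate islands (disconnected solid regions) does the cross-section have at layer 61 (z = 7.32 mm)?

At z = 7.32 mm: the cylinder: section is a regular 24-gon, circumradius r=7.5; the cone at (9, 14.5) contributes a regular 24-gon of circumradius 7.425 (interpolated between r1=7.5 and r2=5.5 at t=0.038); the cone at (14.5, 6) (r1=9→r2=4.5) has section circumradius 5.654 here — a regular 24-gon; Combining (union): the regions partially overlap (shared area 15.86 mm²), so overlapping operands fuse into one piece — 2 connected regions; the cone at (15.5, 10) is not intersected at this z (z outside [15.5, 20.5]); Subtracting the remaining from the first: none of the subtracted shapes is present at this height, so the result so far is unchanged — 2 connected regions; (rotated 75° about Z; rotation is an isometry so areas/perimeters/island counts are preserved). Overall, the cross-section has 2 separate islands. Island count = 2.

2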